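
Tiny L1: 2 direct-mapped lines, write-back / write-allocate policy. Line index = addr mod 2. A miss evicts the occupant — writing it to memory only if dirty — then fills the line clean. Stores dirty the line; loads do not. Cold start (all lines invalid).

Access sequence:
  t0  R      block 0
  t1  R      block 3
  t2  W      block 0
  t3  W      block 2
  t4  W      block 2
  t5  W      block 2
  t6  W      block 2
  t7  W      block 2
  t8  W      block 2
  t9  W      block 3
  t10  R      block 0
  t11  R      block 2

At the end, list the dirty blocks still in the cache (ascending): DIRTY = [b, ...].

DIRTY = [3]

  0 | R B0 → L0 miss [-]
  1 | R B3 → L1 miss [-]
  2 | W B0 → L0 hit [D]
  3 | W B2 → L0 miss wb→B0 [D]
  4 | W B2 → L0 hit [D]
  5 | W B2 → L0 hit [D]
  6 | W B2 → L0 hit [D]
  7 | W B2 → L0 hit [D]
  8 | W B2 → L0 hit [D]
  9 | W B3 → L1 hit [D]
  10 | R B0 → L0 miss wb→B2 [-]
  11 | R B2 → L0 miss [-]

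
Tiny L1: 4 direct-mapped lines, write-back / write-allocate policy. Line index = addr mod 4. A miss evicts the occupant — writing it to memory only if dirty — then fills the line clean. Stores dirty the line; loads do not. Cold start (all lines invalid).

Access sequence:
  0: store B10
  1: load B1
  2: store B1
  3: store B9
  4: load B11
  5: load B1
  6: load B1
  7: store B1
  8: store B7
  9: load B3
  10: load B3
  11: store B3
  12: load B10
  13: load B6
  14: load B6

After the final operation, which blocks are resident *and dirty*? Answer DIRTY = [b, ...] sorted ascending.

DIRTY = [1, 3]

  0 | W B10 → L2 miss [D]
  1 | R B1 → L1 miss [-]
  2 | W B1 → L1 hit [D]
  3 | W B9 → L1 miss wb→B1 [D]
  4 | R B11 → L3 miss [-]
  5 | R B1 → L1 miss wb→B9 [-]
  6 | R B1 → L1 hit [-]
  7 | W B1 → L1 hit [D]
  8 | W B7 → L3 miss [D]
  9 | R B3 → L3 miss wb→B7 [-]
  10 | R B3 → L3 hit [-]
  11 | W B3 → L3 hit [D]
  12 | R B10 → L2 hit [D]
  13 | R B6 → L2 miss wb→B10 [-]
  14 | R B6 → L2 hit [-]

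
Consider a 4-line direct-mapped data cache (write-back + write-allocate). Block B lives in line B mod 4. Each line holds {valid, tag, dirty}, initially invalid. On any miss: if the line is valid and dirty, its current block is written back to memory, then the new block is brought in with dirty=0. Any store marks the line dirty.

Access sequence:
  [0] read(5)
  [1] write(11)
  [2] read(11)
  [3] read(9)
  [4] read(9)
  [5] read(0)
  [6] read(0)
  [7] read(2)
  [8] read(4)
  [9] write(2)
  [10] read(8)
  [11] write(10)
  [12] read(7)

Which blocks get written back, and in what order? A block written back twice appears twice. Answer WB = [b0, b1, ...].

WB = [2, 11]

  0 | R B5 → L1 miss [-]
  1 | W B11 → L3 miss [D]
  2 | R B11 → L3 hit [D]
  3 | R B9 → L1 miss [-]
  4 | R B9 → L1 hit [-]
  5 | R B0 → L0 miss [-]
  6 | R B0 → L0 hit [-]
  7 | R B2 → L2 miss [-]
  8 | R B4 → L0 miss [-]
  9 | W B2 → L2 hit [D]
  10 | R B8 → L0 miss [-]
  11 | W B10 → L2 miss wb→B2 [D]
  12 | R B7 → L3 miss wb→B11 [-]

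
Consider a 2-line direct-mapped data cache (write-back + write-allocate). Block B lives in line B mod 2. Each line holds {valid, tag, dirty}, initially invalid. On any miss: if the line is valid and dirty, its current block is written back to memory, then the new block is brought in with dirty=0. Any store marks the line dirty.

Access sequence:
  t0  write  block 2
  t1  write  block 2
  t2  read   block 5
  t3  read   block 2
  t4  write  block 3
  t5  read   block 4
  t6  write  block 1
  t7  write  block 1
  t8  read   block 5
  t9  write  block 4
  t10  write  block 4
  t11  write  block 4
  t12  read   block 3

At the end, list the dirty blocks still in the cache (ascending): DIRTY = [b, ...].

0: W B2 → L0 miss [D]
1: W B2 → L0 hit [D]
2: R B5 → L1 miss [-]
3: R B2 → L0 hit [D]
4: W B3 → L1 miss [D]
5: R B4 → L0 miss wb→B2 [-]
6: W B1 → L1 miss wb→B3 [D]
7: W B1 → L1 hit [D]
8: R B5 → L1 miss wb→B1 [-]
9: W B4 → L0 hit [D]
10: W B4 → L0 hit [D]
11: W B4 → L0 hit [D]
12: R B3 → L1 miss [-]

DIRTY = [4]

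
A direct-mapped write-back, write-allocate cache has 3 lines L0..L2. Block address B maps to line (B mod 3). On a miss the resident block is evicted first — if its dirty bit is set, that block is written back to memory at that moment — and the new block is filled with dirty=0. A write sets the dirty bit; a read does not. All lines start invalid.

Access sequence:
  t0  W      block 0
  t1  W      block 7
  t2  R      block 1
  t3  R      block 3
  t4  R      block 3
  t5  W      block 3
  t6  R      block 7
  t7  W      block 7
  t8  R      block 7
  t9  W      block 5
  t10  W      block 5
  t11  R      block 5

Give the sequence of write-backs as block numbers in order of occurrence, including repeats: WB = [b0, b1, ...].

0: W B0 → L0 miss [D]
1: W B7 → L1 miss [D]
2: R B1 → L1 miss wb→B7 [-]
3: R B3 → L0 miss wb→B0 [-]
4: R B3 → L0 hit [-]
5: W B3 → L0 hit [D]
6: R B7 → L1 miss [-]
7: W B7 → L1 hit [D]
8: R B7 → L1 hit [D]
9: W B5 → L2 miss [D]
10: W B5 → L2 hit [D]
11: R B5 → L2 hit [D]

WB = [7, 0]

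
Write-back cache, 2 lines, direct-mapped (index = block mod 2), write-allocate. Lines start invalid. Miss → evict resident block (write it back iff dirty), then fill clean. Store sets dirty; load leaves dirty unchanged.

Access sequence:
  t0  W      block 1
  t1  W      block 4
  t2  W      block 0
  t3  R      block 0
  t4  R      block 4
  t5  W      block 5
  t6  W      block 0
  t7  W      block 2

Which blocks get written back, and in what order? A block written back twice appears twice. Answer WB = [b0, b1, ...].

WB = [4, 0, 1, 0]

0: W B1 -> L1 miss  d=D]
1: W B4 -> L0 miss  d=D]
2: W B0 -> L0 miss wb->B4  d=D]
3: R B0 -> L0 hit  d=D]
4: R B4 -> L0 miss wb->B0  d=-]
5: W B5 -> L1 miss wb->B1  d=D]
6: W B0 -> L0 miss  d=D]
7: W B2 -> L0 miss wb->B0  d=D]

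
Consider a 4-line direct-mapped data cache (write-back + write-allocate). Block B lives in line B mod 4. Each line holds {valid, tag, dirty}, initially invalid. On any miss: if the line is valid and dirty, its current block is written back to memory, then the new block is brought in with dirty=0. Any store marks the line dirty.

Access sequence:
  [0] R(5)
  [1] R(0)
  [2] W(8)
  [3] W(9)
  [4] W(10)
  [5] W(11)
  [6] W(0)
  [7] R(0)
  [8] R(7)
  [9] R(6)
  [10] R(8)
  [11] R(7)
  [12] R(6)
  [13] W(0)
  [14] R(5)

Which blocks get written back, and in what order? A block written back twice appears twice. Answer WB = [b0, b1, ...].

WB = [8, 11, 10, 0, 9]

  0 | R B5 → L1 miss [-]
  1 | R B0 → L0 miss [-]
  2 | W B8 → L0 miss [D]
  3 | W B9 → L1 miss [D]
  4 | W B10 → L2 miss [D]
  5 | W B11 → L3 miss [D]
  6 | W B0 → L0 miss wb→B8 [D]
  7 | R B0 → L0 hit [D]
  8 | R B7 → L3 miss wb→B11 [-]
  9 | R B6 → L2 miss wb→B10 [-]
  10 | R B8 → L0 miss wb→B0 [-]
  11 | R B7 → L3 hit [-]
  12 | R B6 → L2 hit [-]
  13 | W B0 → L0 miss [D]
  14 | R B5 → L1 miss wb→B9 [-]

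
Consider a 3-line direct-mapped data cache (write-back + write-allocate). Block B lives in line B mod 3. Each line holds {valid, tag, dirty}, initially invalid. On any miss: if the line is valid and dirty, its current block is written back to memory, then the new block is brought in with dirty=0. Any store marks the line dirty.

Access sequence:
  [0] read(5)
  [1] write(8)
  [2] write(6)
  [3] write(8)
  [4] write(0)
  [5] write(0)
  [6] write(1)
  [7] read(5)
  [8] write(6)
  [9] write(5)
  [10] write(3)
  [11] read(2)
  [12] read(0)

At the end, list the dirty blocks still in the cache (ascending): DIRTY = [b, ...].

0: R B5 -> L2 miss  d=-]
1: W B8 -> L2 miss  d=D]
2: W B6 -> L0 miss  d=D]
3: W B8 -> L2 hit  d=D]
4: W B0 -> L0 miss wb->B6  d=D]
5: W B0 -> L0 hit  d=D]
6: W B1 -> L1 miss  d=D]
7: R B5 -> L2 miss wb->B8  d=-]
8: W B6 -> L0 miss wb->B0  d=D]
9: W B5 -> L2 hit  d=D]
10: W B3 -> L0 miss wb->B6  d=D]
11: R B2 -> L2 miss wb->B5  d=-]
12: R B0 -> L0 miss wb->B3  d=-]

DIRTY = [1]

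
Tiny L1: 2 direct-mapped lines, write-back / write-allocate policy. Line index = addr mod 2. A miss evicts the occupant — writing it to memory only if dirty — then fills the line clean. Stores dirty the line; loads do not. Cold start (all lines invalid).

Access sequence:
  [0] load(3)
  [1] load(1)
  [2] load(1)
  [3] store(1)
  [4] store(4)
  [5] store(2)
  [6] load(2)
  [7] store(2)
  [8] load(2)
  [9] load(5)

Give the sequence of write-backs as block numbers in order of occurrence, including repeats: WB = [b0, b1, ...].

  0 | R B3 → L1 miss [-]
  1 | R B1 → L1 miss [-]
  2 | R B1 → L1 hit [-]
  3 | W B1 → L1 hit [D]
  4 | W B4 → L0 miss [D]
  5 | W B2 → L0 miss wb→B4 [D]
  6 | R B2 → L0 hit [D]
  7 | W B2 → L0 hit [D]
  8 | R B2 → L0 hit [D]
  9 | R B5 → L1 miss wb→B1 [-]

WB = [4, 1]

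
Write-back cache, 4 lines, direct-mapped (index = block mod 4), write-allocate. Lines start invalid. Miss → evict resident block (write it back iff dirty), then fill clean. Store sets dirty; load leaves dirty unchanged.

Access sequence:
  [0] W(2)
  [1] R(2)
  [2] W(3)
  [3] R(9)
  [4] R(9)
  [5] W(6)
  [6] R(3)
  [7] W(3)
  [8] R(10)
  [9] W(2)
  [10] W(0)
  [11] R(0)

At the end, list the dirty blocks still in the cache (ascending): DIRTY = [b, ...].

DIRTY = [0, 2, 3]

0: W B2 -> L2 miss  d=D]
1: R B2 -> L2 hit  d=D]
2: W B3 -> L3 miss  d=D]
3: R B9 -> L1 miss  d=-]
4: R B9 -> L1 hit  d=-]
5: W B6 -> L2 miss wb->B2  d=D]
6: R B3 -> L3 hit  d=D]
7: W B3 -> L3 hit  d=D]
8: R B10 -> L2 miss wb->B6  d=-]
9: W B2 -> L2 miss  d=D]
10: W B0 -> L0 miss  d=D]
11: R B0 -> L0 hit  d=D]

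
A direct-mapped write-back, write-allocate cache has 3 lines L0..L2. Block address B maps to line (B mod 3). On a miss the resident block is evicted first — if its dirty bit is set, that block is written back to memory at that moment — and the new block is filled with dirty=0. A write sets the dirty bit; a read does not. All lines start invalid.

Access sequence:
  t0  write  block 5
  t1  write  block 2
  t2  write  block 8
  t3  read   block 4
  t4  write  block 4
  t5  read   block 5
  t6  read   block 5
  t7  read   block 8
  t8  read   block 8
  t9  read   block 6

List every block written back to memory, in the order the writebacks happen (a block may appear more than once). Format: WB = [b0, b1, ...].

0: W B5 → L2 miss [D]
1: W B2 → L2 miss wb→B5 [D]
2: W B8 → L2 miss wb→B2 [D]
3: R B4 → L1 miss [-]
4: W B4 → L1 hit [D]
5: R B5 → L2 miss wb→B8 [-]
6: R B5 → L2 hit [-]
7: R B8 → L2 miss [-]
8: R B8 → L2 hit [-]
9: R B6 → L0 miss [-]

WB = [5, 2, 8]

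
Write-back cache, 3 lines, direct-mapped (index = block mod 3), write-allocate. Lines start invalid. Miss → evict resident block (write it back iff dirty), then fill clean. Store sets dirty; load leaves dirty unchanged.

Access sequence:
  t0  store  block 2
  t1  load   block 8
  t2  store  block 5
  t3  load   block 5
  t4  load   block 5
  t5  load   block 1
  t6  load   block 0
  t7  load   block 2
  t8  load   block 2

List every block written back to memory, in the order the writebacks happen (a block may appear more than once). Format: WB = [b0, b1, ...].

WB = [2, 5]

  0 | W B2 → L2 miss [D]
  1 | R B8 → L2 miss wb→B2 [-]
  2 | W B5 → L2 miss [D]
  3 | R B5 → L2 hit [D]
  4 | R B5 → L2 hit [D]
  5 | R B1 → L1 miss [-]
  6 | R B0 → L0 miss [-]
  7 | R B2 → L2 miss wb→B5 [-]
  8 | R B2 → L2 hit [-]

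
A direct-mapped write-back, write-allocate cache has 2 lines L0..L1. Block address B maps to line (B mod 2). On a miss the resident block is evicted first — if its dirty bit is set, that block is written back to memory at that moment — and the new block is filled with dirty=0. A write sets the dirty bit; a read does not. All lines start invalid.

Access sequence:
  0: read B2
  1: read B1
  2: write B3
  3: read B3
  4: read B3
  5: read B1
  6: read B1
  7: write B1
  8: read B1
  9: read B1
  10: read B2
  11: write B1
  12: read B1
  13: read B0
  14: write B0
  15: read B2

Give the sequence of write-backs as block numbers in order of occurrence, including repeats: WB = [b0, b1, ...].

WB = [3, 0]

  0 | R B2 → L0 miss [-]
  1 | R B1 → L1 miss [-]
  2 | W B3 → L1 miss [D]
  3 | R B3 → L1 hit [D]
  4 | R B3 → L1 hit [D]
  5 | R B1 → L1 miss wb→B3 [-]
  6 | R B1 → L1 hit [-]
  7 | W B1 → L1 hit [D]
  8 | R B1 → L1 hit [D]
  9 | R B1 → L1 hit [D]
  10 | R B2 → L0 hit [-]
  11 | W B1 → L1 hit [D]
  12 | R B1 → L1 hit [D]
  13 | R B0 → L0 miss [-]
  14 | W B0 → L0 hit [D]
  15 | R B2 → L0 miss wb→B0 [-]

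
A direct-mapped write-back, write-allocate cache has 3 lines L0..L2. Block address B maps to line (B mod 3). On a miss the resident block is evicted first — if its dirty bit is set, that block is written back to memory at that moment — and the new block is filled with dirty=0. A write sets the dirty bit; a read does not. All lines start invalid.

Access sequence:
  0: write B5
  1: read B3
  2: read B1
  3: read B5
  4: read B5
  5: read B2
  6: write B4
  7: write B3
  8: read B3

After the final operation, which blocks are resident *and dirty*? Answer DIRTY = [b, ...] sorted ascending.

0: W B5 -> L2 miss  d=D]
1: R B3 -> L0 miss  d=-]
2: R B1 -> L1 miss  d=-]
3: R B5 -> L2 hit  d=D]
4: R B5 -> L2 hit  d=D]
5: R B2 -> L2 miss wb->B5  d=-]
6: W B4 -> L1 miss  d=D]
7: W B3 -> L0 hit  d=D]
8: R B3 -> L0 hit  d=D]

DIRTY = [3, 4]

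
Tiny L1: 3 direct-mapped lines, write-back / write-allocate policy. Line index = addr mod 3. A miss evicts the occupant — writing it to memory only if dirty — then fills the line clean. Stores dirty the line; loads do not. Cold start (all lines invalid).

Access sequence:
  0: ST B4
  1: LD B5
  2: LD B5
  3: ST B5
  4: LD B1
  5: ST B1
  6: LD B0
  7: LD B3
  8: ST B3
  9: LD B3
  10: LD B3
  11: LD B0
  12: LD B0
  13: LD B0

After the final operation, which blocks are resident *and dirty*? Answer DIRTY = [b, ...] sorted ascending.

0: W B4 → L1 miss [D]
1: R B5 → L2 miss [-]
2: R B5 → L2 hit [-]
3: W B5 → L2 hit [D]
4: R B1 → L1 miss wb→B4 [-]
5: W B1 → L1 hit [D]
6: R B0 → L0 miss [-]
7: R B3 → L0 miss [-]
8: W B3 → L0 hit [D]
9: R B3 → L0 hit [D]
10: R B3 → L0 hit [D]
11: R B0 → L0 miss wb→B3 [-]
12: R B0 → L0 hit [-]
13: R B0 → L0 hit [-]

DIRTY = [1, 5]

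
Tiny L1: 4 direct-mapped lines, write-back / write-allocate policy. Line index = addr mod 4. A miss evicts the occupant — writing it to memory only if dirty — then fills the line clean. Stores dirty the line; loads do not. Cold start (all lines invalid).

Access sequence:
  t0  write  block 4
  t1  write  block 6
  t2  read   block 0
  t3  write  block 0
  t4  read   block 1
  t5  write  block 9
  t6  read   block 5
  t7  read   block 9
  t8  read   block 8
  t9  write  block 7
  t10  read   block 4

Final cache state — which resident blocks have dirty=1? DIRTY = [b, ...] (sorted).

DIRTY = [6, 7]

0: W B4 -> L0 miss  d=D]
1: W B6 -> L2 miss  d=D]
2: R B0 -> L0 miss wb->B4  d=-]
3: W B0 -> L0 hit  d=D]
4: R B1 -> L1 miss  d=-]
5: W B9 -> L1 miss  d=D]
6: R B5 -> L1 miss wb->B9  d=-]
7: R B9 -> L1 miss  d=-]
8: R B8 -> L0 miss wb->B0  d=-]
9: W B7 -> L3 miss  d=D]
10: R B4 -> L0 miss  d=-]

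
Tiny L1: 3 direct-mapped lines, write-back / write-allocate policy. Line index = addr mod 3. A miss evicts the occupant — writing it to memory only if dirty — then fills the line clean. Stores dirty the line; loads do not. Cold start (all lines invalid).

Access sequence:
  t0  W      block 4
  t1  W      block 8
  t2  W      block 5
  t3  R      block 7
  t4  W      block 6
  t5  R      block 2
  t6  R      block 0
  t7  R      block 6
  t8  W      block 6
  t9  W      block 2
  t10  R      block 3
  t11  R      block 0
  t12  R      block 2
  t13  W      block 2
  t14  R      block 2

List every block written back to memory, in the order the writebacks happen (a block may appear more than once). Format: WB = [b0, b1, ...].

  0 | W B4 → L1 miss [D]
  1 | W B8 → L2 miss [D]
  2 | W B5 → L2 miss wb→B8 [D]
  3 | R B7 → L1 miss wb→B4 [-]
  4 | W B6 → L0 miss [D]
  5 | R B2 → L2 miss wb→B5 [-]
  6 | R B0 → L0 miss wb→B6 [-]
  7 | R B6 → L0 miss [-]
  8 | W B6 → L0 hit [D]
  9 | W B2 → L2 hit [D]
  10 | R B3 → L0 miss wb→B6 [-]
  11 | R B0 → L0 miss [-]
  12 | R B2 → L2 hit [D]
  13 | W B2 → L2 hit [D]
  14 | R B2 → L2 hit [D]

WB = [8, 4, 5, 6, 6]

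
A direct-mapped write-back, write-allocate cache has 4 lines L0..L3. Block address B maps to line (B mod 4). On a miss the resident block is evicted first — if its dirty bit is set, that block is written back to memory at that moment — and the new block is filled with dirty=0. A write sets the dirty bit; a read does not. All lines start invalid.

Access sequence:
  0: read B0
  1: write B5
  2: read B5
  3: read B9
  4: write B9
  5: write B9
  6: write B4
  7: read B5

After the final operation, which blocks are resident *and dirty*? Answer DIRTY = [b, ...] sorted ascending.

0: R B0 → L0 miss [-]
1: W B5 → L1 miss [D]
2: R B5 → L1 hit [D]
3: R B9 → L1 miss wb→B5 [-]
4: W B9 → L1 hit [D]
5: W B9 → L1 hit [D]
6: W B4 → L0 miss [D]
7: R B5 → L1 miss wb→B9 [-]

DIRTY = [4]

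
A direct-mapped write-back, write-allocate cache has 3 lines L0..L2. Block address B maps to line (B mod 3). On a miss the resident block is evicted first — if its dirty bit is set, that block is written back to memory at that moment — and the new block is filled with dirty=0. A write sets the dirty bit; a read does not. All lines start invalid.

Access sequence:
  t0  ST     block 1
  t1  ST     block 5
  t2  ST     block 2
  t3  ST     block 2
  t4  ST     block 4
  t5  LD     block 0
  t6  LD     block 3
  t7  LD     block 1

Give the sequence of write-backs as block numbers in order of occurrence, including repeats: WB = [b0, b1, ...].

WB = [5, 1, 4]

0: W B1 → L1 miss [D]
1: W B5 → L2 miss [D]
2: W B2 → L2 miss wb→B5 [D]
3: W B2 → L2 hit [D]
4: W B4 → L1 miss wb→B1 [D]
5: R B0 → L0 miss [-]
6: R B3 → L0 miss [-]
7: R B1 → L1 miss wb→B4 [-]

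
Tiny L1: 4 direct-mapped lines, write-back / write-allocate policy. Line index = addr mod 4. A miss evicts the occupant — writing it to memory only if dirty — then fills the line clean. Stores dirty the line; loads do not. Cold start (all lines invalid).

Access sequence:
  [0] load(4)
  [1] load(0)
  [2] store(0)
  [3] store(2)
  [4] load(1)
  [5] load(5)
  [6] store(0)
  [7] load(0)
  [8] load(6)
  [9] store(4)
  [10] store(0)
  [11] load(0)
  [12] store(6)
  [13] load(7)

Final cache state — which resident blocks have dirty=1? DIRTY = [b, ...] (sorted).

0: R B4 → L0 miss [-]
1: R B0 → L0 miss [-]
2: W B0 → L0 hit [D]
3: W B2 → L2 miss [D]
4: R B1 → L1 miss [-]
5: R B5 → L1 miss [-]
6: W B0 → L0 hit [D]
7: R B0 → L0 hit [D]
8: R B6 → L2 miss wb→B2 [-]
9: W B4 → L0 miss wb→B0 [D]
10: W B0 → L0 miss wb→B4 [D]
11: R B0 → L0 hit [D]
12: W B6 → L2 hit [D]
13: R B7 → L3 miss [-]

DIRTY = [0, 6]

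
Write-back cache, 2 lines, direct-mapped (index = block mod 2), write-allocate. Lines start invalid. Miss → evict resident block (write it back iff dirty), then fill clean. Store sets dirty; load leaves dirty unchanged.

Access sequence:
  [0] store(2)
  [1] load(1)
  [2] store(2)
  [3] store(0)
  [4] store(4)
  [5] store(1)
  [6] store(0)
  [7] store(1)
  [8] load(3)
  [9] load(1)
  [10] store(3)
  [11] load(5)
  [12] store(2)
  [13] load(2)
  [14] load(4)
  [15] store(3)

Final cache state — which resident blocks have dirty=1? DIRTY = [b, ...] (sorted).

0: W B2 → L0 miss [D]
1: R B1 → L1 miss [-]
2: W B2 → L0 hit [D]
3: W B0 → L0 miss wb→B2 [D]
4: W B4 → L0 miss wb→B0 [D]
5: W B1 → L1 hit [D]
6: W B0 → L0 miss wb→B4 [D]
7: W B1 → L1 hit [D]
8: R B3 → L1 miss wb→B1 [-]
9: R B1 → L1 miss [-]
10: W B3 → L1 miss [D]
11: R B5 → L1 miss wb→B3 [-]
12: W B2 → L0 miss wb→B0 [D]
13: R B2 → L0 hit [D]
14: R B4 → L0 miss wb→B2 [-]
15: W B3 → L1 miss [D]

DIRTY = [3]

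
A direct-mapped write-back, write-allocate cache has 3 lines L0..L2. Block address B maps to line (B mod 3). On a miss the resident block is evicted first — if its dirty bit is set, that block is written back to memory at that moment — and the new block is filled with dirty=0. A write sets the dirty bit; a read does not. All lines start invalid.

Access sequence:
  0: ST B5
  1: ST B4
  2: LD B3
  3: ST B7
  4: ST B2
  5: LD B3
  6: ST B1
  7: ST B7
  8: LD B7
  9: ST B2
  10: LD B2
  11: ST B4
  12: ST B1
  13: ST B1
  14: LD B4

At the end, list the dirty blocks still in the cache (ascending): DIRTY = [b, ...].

DIRTY = [2]

0: W B5 -> L2 miss  d=D]
1: W B4 -> L1 miss  d=D]
2: R B3 -> L0 miss  d=-]
3: W B7 -> L1 miss wb->B4  d=D]
4: W B2 -> L2 miss wb->B5  d=D]
5: R B3 -> L0 hit  d=-]
6: W B1 -> L1 miss wb->B7  d=D]
7: W B7 -> L1 miss wb->B1  d=D]
8: R B7 -> L1 hit  d=D]
9: W B2 -> L2 hit  d=D]
10: R B2 -> L2 hit  d=D]
11: W B4 -> L1 miss wb->B7  d=D]
12: W B1 -> L1 miss wb->B4  d=D]
13: W B1 -> L1 hit  d=D]
14: R B4 -> L1 miss wb->B1  d=-]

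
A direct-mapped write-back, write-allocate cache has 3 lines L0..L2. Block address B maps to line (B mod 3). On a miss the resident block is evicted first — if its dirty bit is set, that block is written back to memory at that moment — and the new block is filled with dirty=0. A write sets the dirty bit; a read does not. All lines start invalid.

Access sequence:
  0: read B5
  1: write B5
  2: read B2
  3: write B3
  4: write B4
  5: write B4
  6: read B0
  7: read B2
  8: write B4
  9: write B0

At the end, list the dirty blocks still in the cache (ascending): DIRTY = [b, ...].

0: R B5 → L2 miss [-]
1: W B5 → L2 hit [D]
2: R B2 → L2 miss wb→B5 [-]
3: W B3 → L0 miss [D]
4: W B4 → L1 miss [D]
5: W B4 → L1 hit [D]
6: R B0 → L0 miss wb→B3 [-]
7: R B2 → L2 hit [-]
8: W B4 → L1 hit [D]
9: W B0 → L0 hit [D]

DIRTY = [0, 4]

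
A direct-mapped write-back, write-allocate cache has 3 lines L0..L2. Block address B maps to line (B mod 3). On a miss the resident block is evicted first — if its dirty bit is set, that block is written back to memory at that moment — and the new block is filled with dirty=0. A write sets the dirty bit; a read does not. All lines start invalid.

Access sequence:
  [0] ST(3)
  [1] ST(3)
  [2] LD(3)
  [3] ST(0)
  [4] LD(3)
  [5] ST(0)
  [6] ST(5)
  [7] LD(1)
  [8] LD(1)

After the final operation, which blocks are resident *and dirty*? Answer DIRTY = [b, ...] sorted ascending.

0: W B3 → L0 miss [D]
1: W B3 → L0 hit [D]
2: R B3 → L0 hit [D]
3: W B0 → L0 miss wb→B3 [D]
4: R B3 → L0 miss wb→B0 [-]
5: W B0 → L0 miss [D]
6: W B5 → L2 miss [D]
7: R B1 → L1 miss [-]
8: R B1 → L1 hit [-]

DIRTY = [0, 5]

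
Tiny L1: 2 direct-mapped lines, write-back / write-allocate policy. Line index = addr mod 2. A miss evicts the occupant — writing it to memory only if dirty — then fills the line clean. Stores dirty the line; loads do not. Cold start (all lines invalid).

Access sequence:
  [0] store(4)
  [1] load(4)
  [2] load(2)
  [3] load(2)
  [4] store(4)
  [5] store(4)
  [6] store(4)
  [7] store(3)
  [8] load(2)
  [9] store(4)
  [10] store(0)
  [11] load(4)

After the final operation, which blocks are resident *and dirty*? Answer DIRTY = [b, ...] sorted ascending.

DIRTY = [3]

  0 | W B4 → L0 miss [D]
  1 | R B4 → L0 hit [D]
  2 | R B2 → L0 miss wb→B4 [-]
  3 | R B2 → L0 hit [-]
  4 | W B4 → L0 miss [D]
  5 | W B4 → L0 hit [D]
  6 | W B4 → L0 hit [D]
  7 | W B3 → L1 miss [D]
  8 | R B2 → L0 miss wb→B4 [-]
  9 | W B4 → L0 miss [D]
  10 | W B0 → L0 miss wb→B4 [D]
  11 | R B4 → L0 miss wb→B0 [-]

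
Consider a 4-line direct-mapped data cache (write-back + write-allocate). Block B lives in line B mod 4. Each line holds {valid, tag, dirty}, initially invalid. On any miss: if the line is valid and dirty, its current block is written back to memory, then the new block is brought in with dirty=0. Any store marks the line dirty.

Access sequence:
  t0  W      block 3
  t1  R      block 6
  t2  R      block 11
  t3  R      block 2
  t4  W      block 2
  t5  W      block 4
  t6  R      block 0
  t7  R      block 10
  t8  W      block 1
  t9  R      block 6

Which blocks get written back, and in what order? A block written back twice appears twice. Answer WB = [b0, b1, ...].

WB = [3, 4, 2]

0: W B3 -> L3 miss  d=D]
1: R B6 -> L2 miss  d=-]
2: R B11 -> L3 miss wb->B3  d=-]
3: R B2 -> L2 miss  d=-]
4: W B2 -> L2 hit  d=D]
5: W B4 -> L0 miss  d=D]
6: R B0 -> L0 miss wb->B4  d=-]
7: R B10 -> L2 miss wb->B2  d=-]
8: W B1 -> L1 miss  d=D]
9: R B6 -> L2 miss  d=-]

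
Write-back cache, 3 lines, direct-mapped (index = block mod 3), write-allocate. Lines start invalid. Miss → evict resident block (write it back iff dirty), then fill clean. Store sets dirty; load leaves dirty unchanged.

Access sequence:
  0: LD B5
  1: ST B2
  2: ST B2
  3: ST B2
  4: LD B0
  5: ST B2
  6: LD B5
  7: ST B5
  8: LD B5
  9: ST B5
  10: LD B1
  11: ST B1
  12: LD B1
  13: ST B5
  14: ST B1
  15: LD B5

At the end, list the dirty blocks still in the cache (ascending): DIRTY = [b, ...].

0: R B5 -> L2 miss  d=-]
1: W B2 -> L2 miss  d=D]
2: W B2 -> L2 hit  d=D]
3: W B2 -> L2 hit  d=D]
4: R B0 -> L0 miss  d=-]
5: W B2 -> L2 hit  d=D]
6: R B5 -> L2 miss wb->B2  d=-]
7: W B5 -> L2 hit  d=D]
8: R B5 -> L2 hit  d=D]
9: W B5 -> L2 hit  d=D]
10: R B1 -> L1 miss  d=-]
11: W B1 -> L1 hit  d=D]
12: R B1 -> L1 hit  d=D]
13: W B5 -> L2 hit  d=D]
14: W B1 -> L1 hit  d=D]
15: R B5 -> L2 hit  d=D]

DIRTY = [1, 5]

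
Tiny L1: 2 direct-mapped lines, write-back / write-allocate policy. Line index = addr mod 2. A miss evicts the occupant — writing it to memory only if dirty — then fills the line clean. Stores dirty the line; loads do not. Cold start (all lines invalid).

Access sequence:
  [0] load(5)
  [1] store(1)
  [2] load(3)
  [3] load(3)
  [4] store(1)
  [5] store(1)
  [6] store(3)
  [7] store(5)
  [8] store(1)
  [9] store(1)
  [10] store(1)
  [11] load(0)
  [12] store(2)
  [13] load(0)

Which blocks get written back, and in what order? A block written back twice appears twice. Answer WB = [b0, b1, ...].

WB = [1, 1, 3, 5, 2]

0: R B5 → L1 miss [-]
1: W B1 → L1 miss [D]
2: R B3 → L1 miss wb→B1 [-]
3: R B3 → L1 hit [-]
4: W B1 → L1 miss [D]
5: W B1 → L1 hit [D]
6: W B3 → L1 miss wb→B1 [D]
7: W B5 → L1 miss wb→B3 [D]
8: W B1 → L1 miss wb→B5 [D]
9: W B1 → L1 hit [D]
10: W B1 → L1 hit [D]
11: R B0 → L0 miss [-]
12: W B2 → L0 miss [D]
13: R B0 → L0 miss wb→B2 [-]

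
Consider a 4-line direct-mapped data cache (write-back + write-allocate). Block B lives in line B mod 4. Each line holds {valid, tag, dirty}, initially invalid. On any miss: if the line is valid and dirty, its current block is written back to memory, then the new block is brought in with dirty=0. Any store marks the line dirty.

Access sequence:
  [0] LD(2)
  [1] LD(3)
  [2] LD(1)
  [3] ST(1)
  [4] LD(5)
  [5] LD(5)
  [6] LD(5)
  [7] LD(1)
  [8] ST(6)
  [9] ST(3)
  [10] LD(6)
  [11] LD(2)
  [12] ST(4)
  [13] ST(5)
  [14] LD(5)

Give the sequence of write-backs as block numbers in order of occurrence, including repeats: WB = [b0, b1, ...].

0: R B2 -> L2 miss  d=-]
1: R B3 -> L3 miss  d=-]
2: R B1 -> L1 miss  d=-]
3: W B1 -> L1 hit  d=D]
4: R B5 -> L1 miss wb->B1  d=-]
5: R B5 -> L1 hit  d=-]
6: R B5 -> L1 hit  d=-]
7: R B1 -> L1 miss  d=-]
8: W B6 -> L2 miss  d=D]
9: W B3 -> L3 hit  d=D]
10: R B6 -> L2 hit  d=D]
11: R B2 -> L2 miss wb->B6  d=-]
12: W B4 -> L0 miss  d=D]
13: W B5 -> L1 miss  d=D]
14: R B5 -> L1 hit  d=D]

WB = [1, 6]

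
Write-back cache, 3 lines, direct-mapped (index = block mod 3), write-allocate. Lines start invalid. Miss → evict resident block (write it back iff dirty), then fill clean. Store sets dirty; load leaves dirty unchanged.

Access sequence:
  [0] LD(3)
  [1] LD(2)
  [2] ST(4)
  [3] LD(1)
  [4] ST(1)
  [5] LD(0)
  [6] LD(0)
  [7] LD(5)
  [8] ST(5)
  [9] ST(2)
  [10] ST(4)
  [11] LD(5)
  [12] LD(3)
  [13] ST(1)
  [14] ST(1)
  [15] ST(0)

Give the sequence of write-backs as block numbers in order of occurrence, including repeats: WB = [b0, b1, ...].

WB = [4, 5, 1, 2, 4]

0: R B3 → L0 miss [-]
1: R B2 → L2 miss [-]
2: W B4 → L1 miss [D]
3: R B1 → L1 miss wb→B4 [-]
4: W B1 → L1 hit [D]
5: R B0 → L0 miss [-]
6: R B0 → L0 hit [-]
7: R B5 → L2 miss [-]
8: W B5 → L2 hit [D]
9: W B2 → L2 miss wb→B5 [D]
10: W B4 → L1 miss wb→B1 [D]
11: R B5 → L2 miss wb→B2 [-]
12: R B3 → L0 miss [-]
13: W B1 → L1 miss wb→B4 [D]
14: W B1 → L1 hit [D]
15: W B0 → L0 miss [D]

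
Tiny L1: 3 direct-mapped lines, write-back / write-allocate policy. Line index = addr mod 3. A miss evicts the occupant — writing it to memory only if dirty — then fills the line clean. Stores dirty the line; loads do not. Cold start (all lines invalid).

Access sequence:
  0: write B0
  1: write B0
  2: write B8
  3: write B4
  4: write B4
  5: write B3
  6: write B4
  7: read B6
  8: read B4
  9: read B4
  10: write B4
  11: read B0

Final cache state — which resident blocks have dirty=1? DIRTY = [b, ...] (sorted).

0: W B0 -> L0 miss  d=D]
1: W B0 -> L0 hit  d=D]
2: W B8 -> L2 miss  d=D]
3: W B4 -> L1 miss  d=D]
4: W B4 -> L1 hit  d=D]
5: W B3 -> L0 miss wb->B0  d=D]
6: W B4 -> L1 hit  d=D]
7: R B6 -> L0 miss wb->B3  d=-]
8: R B4 -> L1 hit  d=D]
9: R B4 -> L1 hit  d=D]
10: W B4 -> L1 hit  d=D]
11: R B0 -> L0 miss  d=-]

DIRTY = [4, 8]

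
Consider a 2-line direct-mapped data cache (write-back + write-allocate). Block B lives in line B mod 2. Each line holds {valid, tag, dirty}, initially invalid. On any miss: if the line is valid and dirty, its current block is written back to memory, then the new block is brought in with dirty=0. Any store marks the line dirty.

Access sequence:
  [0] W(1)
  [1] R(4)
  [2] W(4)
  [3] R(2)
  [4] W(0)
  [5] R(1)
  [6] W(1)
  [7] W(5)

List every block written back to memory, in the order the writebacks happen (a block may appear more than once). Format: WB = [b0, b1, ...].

WB = [4, 1]

  0 | W B1 → L1 miss [D]
  1 | R B4 → L0 miss [-]
  2 | W B4 → L0 hit [D]
  3 | R B2 → L0 miss wb→B4 [-]
  4 | W B0 → L0 miss [D]
  5 | R B1 → L1 hit [D]
  6 | W B1 → L1 hit [D]
  7 | W B5 → L1 miss wb→B1 [D]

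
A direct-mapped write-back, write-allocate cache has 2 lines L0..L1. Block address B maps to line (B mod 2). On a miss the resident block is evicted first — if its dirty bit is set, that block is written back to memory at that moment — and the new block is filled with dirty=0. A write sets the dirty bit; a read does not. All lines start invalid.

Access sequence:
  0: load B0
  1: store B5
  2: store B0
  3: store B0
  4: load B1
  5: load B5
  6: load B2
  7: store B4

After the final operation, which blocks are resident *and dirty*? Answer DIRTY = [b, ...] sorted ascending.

  0 | R B0 → L0 miss [-]
  1 | W B5 → L1 miss [D]
  2 | W B0 → L0 hit [D]
  3 | W B0 → L0 hit [D]
  4 | R B1 → L1 miss wb→B5 [-]
  5 | R B5 → L1 miss [-]
  6 | R B2 → L0 miss wb→B0 [-]
  7 | W B4 → L0 miss [D]

DIRTY = [4]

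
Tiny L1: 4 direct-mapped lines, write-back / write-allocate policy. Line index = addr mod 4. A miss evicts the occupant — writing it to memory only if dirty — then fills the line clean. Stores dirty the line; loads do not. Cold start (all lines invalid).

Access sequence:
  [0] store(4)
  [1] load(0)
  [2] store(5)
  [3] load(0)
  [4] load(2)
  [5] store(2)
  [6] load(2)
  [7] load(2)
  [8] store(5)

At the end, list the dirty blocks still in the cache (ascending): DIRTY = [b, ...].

DIRTY = [2, 5]

0: W B4 → L0 miss [D]
1: R B0 → L0 miss wb→B4 [-]
2: W B5 → L1 miss [D]
3: R B0 → L0 hit [-]
4: R B2 → L2 miss [-]
5: W B2 → L2 hit [D]
6: R B2 → L2 hit [D]
7: R B2 → L2 hit [D]
8: W B5 → L1 hit [D]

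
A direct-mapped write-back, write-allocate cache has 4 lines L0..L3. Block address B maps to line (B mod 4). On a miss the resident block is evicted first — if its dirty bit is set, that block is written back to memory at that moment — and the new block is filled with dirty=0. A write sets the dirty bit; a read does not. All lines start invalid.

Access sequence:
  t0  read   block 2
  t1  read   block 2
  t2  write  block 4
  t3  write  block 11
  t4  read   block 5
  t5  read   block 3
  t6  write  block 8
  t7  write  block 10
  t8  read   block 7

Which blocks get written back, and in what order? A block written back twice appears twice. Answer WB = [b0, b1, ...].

  0 | R B2 → L2 miss [-]
  1 | R B2 → L2 hit [-]
  2 | W B4 → L0 miss [D]
  3 | W B11 → L3 miss [D]
  4 | R B5 → L1 miss [-]
  5 | R B3 → L3 miss wb→B11 [-]
  6 | W B8 → L0 miss wb→B4 [D]
  7 | W B10 → L2 miss [D]
  8 | R B7 → L3 miss [-]

WB = [11, 4]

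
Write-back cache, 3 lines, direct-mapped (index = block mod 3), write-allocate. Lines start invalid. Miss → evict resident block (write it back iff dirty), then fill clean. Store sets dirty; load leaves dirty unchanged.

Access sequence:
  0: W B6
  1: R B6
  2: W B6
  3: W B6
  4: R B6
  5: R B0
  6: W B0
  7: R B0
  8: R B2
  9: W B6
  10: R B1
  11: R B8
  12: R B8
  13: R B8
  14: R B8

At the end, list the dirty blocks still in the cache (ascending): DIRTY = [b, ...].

DIRTY = [6]

  0 | W B6 → L0 miss [D]
  1 | R B6 → L0 hit [D]
  2 | W B6 → L0 hit [D]
  3 | W B6 → L0 hit [D]
  4 | R B6 → L0 hit [D]
  5 | R B0 → L0 miss wb→B6 [-]
  6 | W B0 → L0 hit [D]
  7 | R B0 → L0 hit [D]
  8 | R B2 → L2 miss [-]
  9 | W B6 → L0 miss wb→B0 [D]
  10 | R B1 → L1 miss [-]
  11 | R B8 → L2 miss [-]
  12 | R B8 → L2 hit [-]
  13 | R B8 → L2 hit [-]
  14 | R B8 → L2 hit [-]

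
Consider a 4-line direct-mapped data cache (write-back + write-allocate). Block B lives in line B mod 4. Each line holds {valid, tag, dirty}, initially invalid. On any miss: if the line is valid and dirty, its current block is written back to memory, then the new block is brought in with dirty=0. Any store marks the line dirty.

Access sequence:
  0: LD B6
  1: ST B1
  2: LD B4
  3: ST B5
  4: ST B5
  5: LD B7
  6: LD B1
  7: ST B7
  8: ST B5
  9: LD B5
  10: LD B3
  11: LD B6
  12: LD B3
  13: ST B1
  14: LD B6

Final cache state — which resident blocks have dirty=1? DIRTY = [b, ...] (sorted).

DIRTY = [1]

  0 | R B6 → L2 miss [-]
  1 | W B1 → L1 miss [D]
  2 | R B4 → L0 miss [-]
  3 | W B5 → L1 miss wb→B1 [D]
  4 | W B5 → L1 hit [D]
  5 | R B7 → L3 miss [-]
  6 | R B1 → L1 miss wb→B5 [-]
  7 | W B7 → L3 hit [D]
  8 | W B5 → L1 miss [D]
  9 | R B5 → L1 hit [D]
  10 | R B3 → L3 miss wb→B7 [-]
  11 | R B6 → L2 hit [-]
  12 | R B3 → L3 hit [-]
  13 | W B1 → L1 miss wb→B5 [D]
  14 | R B6 → L2 hit [-]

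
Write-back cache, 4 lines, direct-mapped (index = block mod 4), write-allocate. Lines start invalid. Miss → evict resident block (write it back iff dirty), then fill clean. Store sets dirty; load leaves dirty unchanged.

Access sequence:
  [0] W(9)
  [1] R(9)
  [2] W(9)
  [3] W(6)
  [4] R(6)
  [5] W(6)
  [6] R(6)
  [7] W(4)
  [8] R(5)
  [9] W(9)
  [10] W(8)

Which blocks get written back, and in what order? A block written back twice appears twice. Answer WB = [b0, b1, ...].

  0 | W B9 → L1 miss [D]
  1 | R B9 → L1 hit [D]
  2 | W B9 → L1 hit [D]
  3 | W B6 → L2 miss [D]
  4 | R B6 → L2 hit [D]
  5 | W B6 → L2 hit [D]
  6 | R B6 → L2 hit [D]
  7 | W B4 → L0 miss [D]
  8 | R B5 → L1 miss wb→B9 [-]
  9 | W B9 → L1 miss [D]
  10 | W B8 → L0 miss wb→B4 [D]

WB = [9, 4]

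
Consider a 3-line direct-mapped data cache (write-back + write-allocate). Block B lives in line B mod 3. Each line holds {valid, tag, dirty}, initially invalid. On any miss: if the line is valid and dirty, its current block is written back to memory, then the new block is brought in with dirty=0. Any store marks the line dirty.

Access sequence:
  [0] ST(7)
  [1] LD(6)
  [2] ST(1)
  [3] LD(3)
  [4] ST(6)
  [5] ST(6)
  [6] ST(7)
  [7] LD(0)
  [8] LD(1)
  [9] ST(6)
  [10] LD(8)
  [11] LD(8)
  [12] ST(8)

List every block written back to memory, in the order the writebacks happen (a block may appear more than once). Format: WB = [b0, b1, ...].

0: W B7 -> L1 miss  d=D]
1: R B6 -> L0 miss  d=-]
2: W B1 -> L1 miss wb->B7  d=D]
3: R B3 -> L0 miss  d=-]
4: W B6 -> L0 miss  d=D]
5: W B6 -> L0 hit  d=D]
6: W B7 -> L1 miss wb->B1  d=D]
7: R B0 -> L0 miss wb->B6  d=-]
8: R B1 -> L1 miss wb->B7  d=-]
9: W B6 -> L0 miss  d=D]
10: R B8 -> L2 miss  d=-]
11: R B8 -> L2 hit  d=-]
12: W B8 -> L2 hit  d=D]

WB = [7, 1, 6, 7]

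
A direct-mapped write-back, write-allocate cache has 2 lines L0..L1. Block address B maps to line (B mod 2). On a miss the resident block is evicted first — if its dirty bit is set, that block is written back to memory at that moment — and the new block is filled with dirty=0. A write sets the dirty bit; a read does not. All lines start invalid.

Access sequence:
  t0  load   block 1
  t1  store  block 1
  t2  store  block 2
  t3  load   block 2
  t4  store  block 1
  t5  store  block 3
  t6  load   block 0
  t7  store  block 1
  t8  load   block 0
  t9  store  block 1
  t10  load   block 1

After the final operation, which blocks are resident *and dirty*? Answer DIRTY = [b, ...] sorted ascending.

  0 | R B1 → L1 miss [-]
  1 | W B1 → L1 hit [D]
  2 | W B2 → L0 miss [D]
  3 | R B2 → L0 hit [D]
  4 | W B1 → L1 hit [D]
  5 | W B3 → L1 miss wb→B1 [D]
  6 | R B0 → L0 miss wb→B2 [-]
  7 | W B1 → L1 miss wb→B3 [D]
  8 | R B0 → L0 hit [-]
  9 | W B1 → L1 hit [D]
  10 | R B1 → L1 hit [D]

DIRTY = [1]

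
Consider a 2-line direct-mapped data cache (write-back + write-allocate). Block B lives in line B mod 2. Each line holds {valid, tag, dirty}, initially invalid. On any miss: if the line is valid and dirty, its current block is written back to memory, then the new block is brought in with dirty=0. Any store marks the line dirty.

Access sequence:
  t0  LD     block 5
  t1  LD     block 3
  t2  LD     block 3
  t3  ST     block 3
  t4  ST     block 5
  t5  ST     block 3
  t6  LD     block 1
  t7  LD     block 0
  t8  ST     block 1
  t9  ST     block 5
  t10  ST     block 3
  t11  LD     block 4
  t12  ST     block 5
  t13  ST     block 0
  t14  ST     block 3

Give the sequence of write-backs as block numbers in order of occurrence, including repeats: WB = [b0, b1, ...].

  0 | R B5 → L1 miss [-]
  1 | R B3 → L1 miss [-]
  2 | R B3 → L1 hit [-]
  3 | W B3 → L1 hit [D]
  4 | W B5 → L1 miss wb→B3 [D]
  5 | W B3 → L1 miss wb→B5 [D]
  6 | R B1 → L1 miss wb→B3 [-]
  7 | R B0 → L0 miss [-]
  8 | W B1 → L1 hit [D]
  9 | W B5 → L1 miss wb→B1 [D]
  10 | W B3 → L1 miss wb→B5 [D]
  11 | R B4 → L0 miss [-]
  12 | W B5 → L1 miss wb→B3 [D]
  13 | W B0 → L0 miss [D]
  14 | W B3 → L1 miss wb→B5 [D]

WB = [3, 5, 3, 1, 5, 3, 5]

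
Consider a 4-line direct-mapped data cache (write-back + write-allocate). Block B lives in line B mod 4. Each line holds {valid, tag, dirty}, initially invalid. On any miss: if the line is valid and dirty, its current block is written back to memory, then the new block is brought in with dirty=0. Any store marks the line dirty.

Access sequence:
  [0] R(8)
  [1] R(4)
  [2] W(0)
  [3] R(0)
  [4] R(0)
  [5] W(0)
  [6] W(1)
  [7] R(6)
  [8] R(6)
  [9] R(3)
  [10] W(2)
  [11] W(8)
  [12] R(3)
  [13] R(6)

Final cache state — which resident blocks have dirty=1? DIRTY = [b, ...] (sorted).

0: R B8 -> L0 miss  d=-]
1: R B4 -> L0 miss  d=-]
2: W B0 -> L0 miss  d=D]
3: R B0 -> L0 hit  d=D]
4: R B0 -> L0 hit  d=D]
5: W B0 -> L0 hit  d=D]
6: W B1 -> L1 miss  d=D]
7: R B6 -> L2 miss  d=-]
8: R B6 -> L2 hit  d=-]
9: R B3 -> L3 miss  d=-]
10: W B2 -> L2 miss  d=D]
11: W B8 -> L0 miss wb->B0  d=D]
12: R B3 -> L3 hit  d=-]
13: R B6 -> L2 miss wb->B2  d=-]

DIRTY = [1, 8]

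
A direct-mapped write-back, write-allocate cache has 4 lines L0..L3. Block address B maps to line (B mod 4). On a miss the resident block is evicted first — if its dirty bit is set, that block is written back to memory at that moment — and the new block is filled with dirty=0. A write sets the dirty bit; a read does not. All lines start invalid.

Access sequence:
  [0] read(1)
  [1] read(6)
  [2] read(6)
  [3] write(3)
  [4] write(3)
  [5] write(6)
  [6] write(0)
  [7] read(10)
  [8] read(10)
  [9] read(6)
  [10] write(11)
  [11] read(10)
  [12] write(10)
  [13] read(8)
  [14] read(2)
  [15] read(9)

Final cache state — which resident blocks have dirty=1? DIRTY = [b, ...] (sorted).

0: R B1 -> L1 miss  d=-]
1: R B6 -> L2 miss  d=-]
2: R B6 -> L2 hit  d=-]
3: W B3 -> L3 miss  d=D]
4: W B3 -> L3 hit  d=D]
5: W B6 -> L2 hit  d=D]
6: W B0 -> L0 miss  d=D]
7: R B10 -> L2 miss wb->B6  d=-]
8: R B10 -> L2 hit  d=-]
9: R B6 -> L2 miss  d=-]
10: W B11 -> L3 miss wb->B3  d=D]
11: R B10 -> L2 miss  d=-]
12: W B10 -> L2 hit  d=D]
13: R B8 -> L0 miss wb->B0  d=-]
14: R B2 -> L2 miss wb->B10  d=-]
15: R B9 -> L1 miss  d=-]

DIRTY = [11]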